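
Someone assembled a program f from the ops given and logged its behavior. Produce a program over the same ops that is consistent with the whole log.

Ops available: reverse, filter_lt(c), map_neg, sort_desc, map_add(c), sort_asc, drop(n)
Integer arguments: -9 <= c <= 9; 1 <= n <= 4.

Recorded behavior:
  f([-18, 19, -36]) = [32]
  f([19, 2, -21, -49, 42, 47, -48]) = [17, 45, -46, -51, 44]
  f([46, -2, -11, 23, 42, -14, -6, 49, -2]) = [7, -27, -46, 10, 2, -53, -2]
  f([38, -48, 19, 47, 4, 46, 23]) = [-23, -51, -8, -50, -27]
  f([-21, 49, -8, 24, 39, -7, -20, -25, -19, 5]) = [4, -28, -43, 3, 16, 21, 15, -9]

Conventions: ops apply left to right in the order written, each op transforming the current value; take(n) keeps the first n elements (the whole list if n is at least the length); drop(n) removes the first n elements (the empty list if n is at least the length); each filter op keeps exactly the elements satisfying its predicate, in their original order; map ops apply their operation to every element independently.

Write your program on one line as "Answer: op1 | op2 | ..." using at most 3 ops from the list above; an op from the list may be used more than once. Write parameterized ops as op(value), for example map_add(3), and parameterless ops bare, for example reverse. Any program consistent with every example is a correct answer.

map_add(4) | map_neg | drop(2)

Check, running the answer program on each example:
  [-18, 19, -36] -> [-14, 23, -32] -> [14, -23, 32] -> [32]
  [19, 2, -21, -49, 42, 47, -48] -> [23, 6, -17, -45, 46, 51, -44] -> [-23, -6, 17, 45, -46, -51, 44] -> [17, 45, -46, -51, 44]
  [46, -2, -11, 23, 42, -14, -6, 49, -2] -> [50, 2, -7, 27, 46, -10, -2, 53, 2] -> [-50, -2, 7, -27, -46, 10, 2, -53, -2] -> [7, -27, -46, 10, 2, -53, -2]
  [38, -48, 19, 47, 4, 46, 23] -> [42, -44, 23, 51, 8, 50, 27] -> [-42, 44, -23, -51, -8, -50, -27] -> [-23, -51, -8, -50, -27]
  [-21, 49, -8, 24, 39, -7, -20, -25, -19, 5] -> [-17, 53, -4, 28, 43, -3, -16, -21, -15, 9] -> [17, -53, 4, -28, -43, 3, 16, 21, 15, -9] -> [4, -28, -43, 3, 16, 21, 15, -9]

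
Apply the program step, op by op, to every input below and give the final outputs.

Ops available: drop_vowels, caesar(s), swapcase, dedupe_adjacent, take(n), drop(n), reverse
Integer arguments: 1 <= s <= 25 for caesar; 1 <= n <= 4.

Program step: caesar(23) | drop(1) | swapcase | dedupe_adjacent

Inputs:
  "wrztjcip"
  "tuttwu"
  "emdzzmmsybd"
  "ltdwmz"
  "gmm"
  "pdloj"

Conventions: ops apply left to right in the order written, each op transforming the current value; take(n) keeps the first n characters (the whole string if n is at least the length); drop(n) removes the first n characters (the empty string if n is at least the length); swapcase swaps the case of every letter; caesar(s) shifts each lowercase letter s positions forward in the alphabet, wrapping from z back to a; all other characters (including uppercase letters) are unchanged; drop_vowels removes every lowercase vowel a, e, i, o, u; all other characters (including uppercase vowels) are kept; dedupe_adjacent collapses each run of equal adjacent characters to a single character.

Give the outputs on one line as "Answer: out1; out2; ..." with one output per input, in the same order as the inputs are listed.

Execution, op by op:
  "wrztjcip" -> "towqgzfm" -> "owqgzfm" -> "OWQGZFM" -> "OWQGZFM"
  "tuttwu" -> "qrqqtr" -> "rqqtr" -> "RQQTR" -> "RQTR"
  "emdzzmmsybd" -> "bjawwjjpvya" -> "jawwjjpvya" -> "JAWWJJPVYA" -> "JAWJPVYA"
  "ltdwmz" -> "iqatjw" -> "qatjw" -> "QATJW" -> "QATJW"
  "gmm" -> "djj" -> "jj" -> "JJ" -> "J"
  "pdloj" -> "mailg" -> "ailg" -> "AILG" -> "AILG"

"OWQGZFM"; "RQTR"; "JAWJPVYA"; "QATJW"; "J"; "AILG"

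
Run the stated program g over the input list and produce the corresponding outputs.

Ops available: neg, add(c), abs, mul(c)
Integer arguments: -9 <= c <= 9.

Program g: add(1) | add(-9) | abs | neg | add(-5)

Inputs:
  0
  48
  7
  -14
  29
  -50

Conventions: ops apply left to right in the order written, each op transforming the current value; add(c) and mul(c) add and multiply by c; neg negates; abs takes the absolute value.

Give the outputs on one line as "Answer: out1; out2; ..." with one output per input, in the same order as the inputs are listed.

-13; -45; -6; -27; -26; -63

Execution, op by op:
  0 -> 1 -> -8 -> 8 -> -8 -> -13
  48 -> 49 -> 40 -> 40 -> -40 -> -45
  7 -> 8 -> -1 -> 1 -> -1 -> -6
  -14 -> -13 -> -22 -> 22 -> -22 -> -27
  29 -> 30 -> 21 -> 21 -> -21 -> -26
  -50 -> -49 -> -58 -> 58 -> -58 -> -63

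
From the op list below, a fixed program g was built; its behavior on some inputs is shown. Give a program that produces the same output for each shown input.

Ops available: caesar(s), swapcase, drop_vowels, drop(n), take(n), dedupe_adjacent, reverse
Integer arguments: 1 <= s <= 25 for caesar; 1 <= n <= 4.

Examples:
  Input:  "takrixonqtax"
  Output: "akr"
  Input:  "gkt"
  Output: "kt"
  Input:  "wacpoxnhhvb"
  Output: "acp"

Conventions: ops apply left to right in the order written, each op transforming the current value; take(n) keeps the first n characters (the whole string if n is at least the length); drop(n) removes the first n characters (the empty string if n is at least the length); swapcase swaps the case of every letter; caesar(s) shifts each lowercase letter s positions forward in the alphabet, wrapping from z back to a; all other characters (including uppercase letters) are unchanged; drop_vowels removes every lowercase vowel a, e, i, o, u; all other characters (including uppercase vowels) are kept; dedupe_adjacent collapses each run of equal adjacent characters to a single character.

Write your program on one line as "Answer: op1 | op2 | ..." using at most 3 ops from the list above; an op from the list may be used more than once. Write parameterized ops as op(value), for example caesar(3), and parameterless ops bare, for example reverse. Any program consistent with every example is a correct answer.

drop(1) | take(3)

Check, running the answer program on each example:
  "takrixonqtax" -> "akrixonqtax" -> "akr"
  "gkt" -> "kt" -> "kt"
  "wacpoxnhhvb" -> "acpoxnhhvb" -> "acp"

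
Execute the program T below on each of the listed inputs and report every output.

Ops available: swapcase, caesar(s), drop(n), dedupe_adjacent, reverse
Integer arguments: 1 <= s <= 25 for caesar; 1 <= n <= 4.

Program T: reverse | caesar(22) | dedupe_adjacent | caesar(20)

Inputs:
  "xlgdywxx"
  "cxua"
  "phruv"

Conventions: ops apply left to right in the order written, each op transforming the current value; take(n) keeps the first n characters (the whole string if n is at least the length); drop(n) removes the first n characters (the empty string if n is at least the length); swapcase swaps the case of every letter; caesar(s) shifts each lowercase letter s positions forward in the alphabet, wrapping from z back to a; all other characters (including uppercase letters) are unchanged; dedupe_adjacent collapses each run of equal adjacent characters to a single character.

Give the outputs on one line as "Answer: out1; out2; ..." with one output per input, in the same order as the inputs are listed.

Execution, op by op:
  "xlgdywxx" -> "xxwydglx" -> "ttsuzcht" -> "tsuzcht" -> "nmotwbn"
  "cxua" -> "auxc" -> "wqty" -> "wqty" -> "qkns"
  "phruv" -> "vurhp" -> "rqndl" -> "rqndl" -> "lkhxf"

"nmotwbn"; "qkns"; "lkhxf"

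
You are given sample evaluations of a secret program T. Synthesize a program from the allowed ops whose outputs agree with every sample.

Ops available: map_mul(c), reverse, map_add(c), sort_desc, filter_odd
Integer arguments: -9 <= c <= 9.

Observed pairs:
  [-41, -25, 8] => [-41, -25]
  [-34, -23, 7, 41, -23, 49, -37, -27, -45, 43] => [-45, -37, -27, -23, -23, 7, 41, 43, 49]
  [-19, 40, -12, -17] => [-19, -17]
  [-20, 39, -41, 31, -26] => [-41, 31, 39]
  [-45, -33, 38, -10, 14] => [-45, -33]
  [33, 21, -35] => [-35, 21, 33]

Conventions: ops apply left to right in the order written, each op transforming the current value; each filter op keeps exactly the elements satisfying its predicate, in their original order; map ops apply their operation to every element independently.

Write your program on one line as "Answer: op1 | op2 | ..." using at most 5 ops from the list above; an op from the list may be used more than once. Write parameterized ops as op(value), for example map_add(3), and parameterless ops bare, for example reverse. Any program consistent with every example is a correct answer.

reverse | filter_odd | sort_desc | reverse

Check, running the answer program on each example:
  [-41, -25, 8] -> [8, -25, -41] -> [-25, -41] -> [-25, -41] -> [-41, -25]
  [-34, -23, 7, 41, -23, 49, -37, -27, -45, 43] -> [43, -45, -27, -37, 49, -23, 41, 7, -23, -34] -> [43, -45, -27, -37, 49, -23, 41, 7, -23] -> [49, 43, 41, 7, -23, -23, -27, -37, -45] -> [-45, -37, -27, -23, -23, 7, 41, 43, 49]
  [-19, 40, -12, -17] -> [-17, -12, 40, -19] -> [-17, -19] -> [-17, -19] -> [-19, -17]
  [-20, 39, -41, 31, -26] -> [-26, 31, -41, 39, -20] -> [31, -41, 39] -> [39, 31, -41] -> [-41, 31, 39]
  [-45, -33, 38, -10, 14] -> [14, -10, 38, -33, -45] -> [-33, -45] -> [-33, -45] -> [-45, -33]
  [33, 21, -35] -> [-35, 21, 33] -> [-35, 21, 33] -> [33, 21, -35] -> [-35, 21, 33]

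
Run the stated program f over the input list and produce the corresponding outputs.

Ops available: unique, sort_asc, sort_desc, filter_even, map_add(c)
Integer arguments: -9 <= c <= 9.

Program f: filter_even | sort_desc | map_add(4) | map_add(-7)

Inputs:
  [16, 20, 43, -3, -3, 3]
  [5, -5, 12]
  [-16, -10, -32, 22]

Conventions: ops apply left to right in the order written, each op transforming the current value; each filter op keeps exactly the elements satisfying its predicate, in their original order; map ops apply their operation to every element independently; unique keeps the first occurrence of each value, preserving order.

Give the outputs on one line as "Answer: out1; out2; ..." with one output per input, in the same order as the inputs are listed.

Execution, op by op:
  [16, 20, 43, -3, -3, 3] -> [16, 20] -> [20, 16] -> [24, 20] -> [17, 13]
  [5, -5, 12] -> [12] -> [12] -> [16] -> [9]
  [-16, -10, -32, 22] -> [-16, -10, -32, 22] -> [22, -10, -16, -32] -> [26, -6, -12, -28] -> [19, -13, -19, -35]

[17, 13]; [9]; [19, -13, -19, -35]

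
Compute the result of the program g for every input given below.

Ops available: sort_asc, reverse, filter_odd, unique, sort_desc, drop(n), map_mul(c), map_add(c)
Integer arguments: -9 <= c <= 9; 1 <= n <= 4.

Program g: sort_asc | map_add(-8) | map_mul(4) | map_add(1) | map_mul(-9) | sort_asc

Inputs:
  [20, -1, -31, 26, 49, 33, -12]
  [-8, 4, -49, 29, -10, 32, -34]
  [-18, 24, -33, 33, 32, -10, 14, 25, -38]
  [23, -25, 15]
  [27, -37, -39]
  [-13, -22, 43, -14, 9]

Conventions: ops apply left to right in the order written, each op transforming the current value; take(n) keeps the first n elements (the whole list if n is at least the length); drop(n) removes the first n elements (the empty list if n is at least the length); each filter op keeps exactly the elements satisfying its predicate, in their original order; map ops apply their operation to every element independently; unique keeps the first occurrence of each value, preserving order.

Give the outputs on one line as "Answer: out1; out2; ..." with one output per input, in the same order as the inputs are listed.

[-1485, -909, -657, -441, 315, 711, 1395]; [-873, -765, 135, 567, 639, 1503, 2043]; [-909, -873, -621, -585, -225, 639, 927, 1467, 1647]; [-549, -261, 1179]; [-693, 1611, 1683]; [-1269, -45, 747, 783, 1071]

Execution, op by op:
  [20, -1, -31, 26, 49, 33, -12] -> [-31, -12, -1, 20, 26, 33, 49] -> [-39, -20, -9, 12, 18, 25, 41] -> [-156, -80, -36, 48, 72, 100, 164] -> [-155, -79, -35, 49, 73, 101, 165] -> [1395, 711, 315, -441, -657, -909, -1485] -> [-1485, -909, -657, -441, 315, 711, 1395]
  [-8, 4, -49, 29, -10, 32, -34] -> [-49, -34, -10, -8, 4, 29, 32] -> [-57, -42, -18, -16, -4, 21, 24] -> [-228, -168, -72, -64, -16, 84, 96] -> [-227, -167, -71, -63, -15, 85, 97] -> [2043, 1503, 639, 567, 135, -765, -873] -> [-873, -765, 135, 567, 639, 1503, 2043]
  [-18, 24, -33, 33, 32, -10, 14, 25, -38] -> [-38, -33, -18, -10, 14, 24, 25, 32, 33] -> [-46, -41, -26, -18, 6, 16, 17, 24, 25] -> [-184, -164, -104, -72, 24, 64, 68, 96, 100] -> [-183, -163, -103, -71, 25, 65, 69, 97, 101] -> [1647, 1467, 927, 639, -225, -585, -621, -873, -909] -> [-909, -873, -621, -585, -225, 639, 927, 1467, 1647]
  [23, -25, 15] -> [-25, 15, 23] -> [-33, 7, 15] -> [-132, 28, 60] -> [-131, 29, 61] -> [1179, -261, -549] -> [-549, -261, 1179]
  [27, -37, -39] -> [-39, -37, 27] -> [-47, -45, 19] -> [-188, -180, 76] -> [-187, -179, 77] -> [1683, 1611, -693] -> [-693, 1611, 1683]
  [-13, -22, 43, -14, 9] -> [-22, -14, -13, 9, 43] -> [-30, -22, -21, 1, 35] -> [-120, -88, -84, 4, 140] -> [-119, -87, -83, 5, 141] -> [1071, 783, 747, -45, -1269] -> [-1269, -45, 747, 783, 1071]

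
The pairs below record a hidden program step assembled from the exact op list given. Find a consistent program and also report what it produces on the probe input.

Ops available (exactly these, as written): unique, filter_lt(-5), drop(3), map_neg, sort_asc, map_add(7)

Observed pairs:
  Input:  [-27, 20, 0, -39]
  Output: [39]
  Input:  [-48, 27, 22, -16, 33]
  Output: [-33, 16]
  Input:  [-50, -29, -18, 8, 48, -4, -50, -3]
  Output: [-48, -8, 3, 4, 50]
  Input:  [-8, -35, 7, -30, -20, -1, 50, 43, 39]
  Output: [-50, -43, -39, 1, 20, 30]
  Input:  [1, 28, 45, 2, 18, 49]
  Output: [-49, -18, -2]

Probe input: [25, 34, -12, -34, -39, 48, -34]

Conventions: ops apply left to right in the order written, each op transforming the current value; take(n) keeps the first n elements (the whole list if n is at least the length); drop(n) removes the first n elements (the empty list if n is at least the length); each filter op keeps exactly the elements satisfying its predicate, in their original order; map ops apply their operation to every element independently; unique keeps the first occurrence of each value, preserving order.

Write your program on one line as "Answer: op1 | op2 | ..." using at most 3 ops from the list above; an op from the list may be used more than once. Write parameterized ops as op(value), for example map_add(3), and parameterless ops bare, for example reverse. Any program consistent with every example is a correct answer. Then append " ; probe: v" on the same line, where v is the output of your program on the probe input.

drop(3) | map_neg | sort_asc ; probe: [-48, 34, 34, 39]

Check, running the answer program on each example:
  [-27, 20, 0, -39] -> [-39] -> [39] -> [39]
  [-48, 27, 22, -16, 33] -> [-16, 33] -> [16, -33] -> [-33, 16]
  [-50, -29, -18, 8, 48, -4, -50, -3] -> [8, 48, -4, -50, -3] -> [-8, -48, 4, 50, 3] -> [-48, -8, 3, 4, 50]
  [-8, -35, 7, -30, -20, -1, 50, 43, 39] -> [-30, -20, -1, 50, 43, 39] -> [30, 20, 1, -50, -43, -39] -> [-50, -43, -39, 1, 20, 30]
  [1, 28, 45, 2, 18, 49] -> [2, 18, 49] -> [-2, -18, -49] -> [-49, -18, -2]
  probe: [25, 34, -12, -34, -39, 48, -34] -> [-34, -39, 48, -34] -> [34, 39, -48, 34] -> [-48, 34, 34, 39]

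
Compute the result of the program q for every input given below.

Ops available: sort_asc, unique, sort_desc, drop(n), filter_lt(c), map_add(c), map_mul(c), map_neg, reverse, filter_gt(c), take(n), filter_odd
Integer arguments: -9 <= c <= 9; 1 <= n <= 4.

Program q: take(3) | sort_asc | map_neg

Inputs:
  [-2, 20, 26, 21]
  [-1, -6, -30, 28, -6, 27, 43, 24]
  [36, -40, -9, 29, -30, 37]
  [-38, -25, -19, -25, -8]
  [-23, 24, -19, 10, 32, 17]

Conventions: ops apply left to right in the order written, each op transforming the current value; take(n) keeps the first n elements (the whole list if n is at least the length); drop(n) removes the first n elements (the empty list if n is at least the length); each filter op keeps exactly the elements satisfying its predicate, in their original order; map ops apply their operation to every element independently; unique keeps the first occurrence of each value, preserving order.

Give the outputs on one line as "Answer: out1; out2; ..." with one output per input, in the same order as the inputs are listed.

[2, -20, -26]; [30, 6, 1]; [40, 9, -36]; [38, 25, 19]; [23, 19, -24]

Execution, op by op:
  [-2, 20, 26, 21] -> [-2, 20, 26] -> [-2, 20, 26] -> [2, -20, -26]
  [-1, -6, -30, 28, -6, 27, 43, 24] -> [-1, -6, -30] -> [-30, -6, -1] -> [30, 6, 1]
  [36, -40, -9, 29, -30, 37] -> [36, -40, -9] -> [-40, -9, 36] -> [40, 9, -36]
  [-38, -25, -19, -25, -8] -> [-38, -25, -19] -> [-38, -25, -19] -> [38, 25, 19]
  [-23, 24, -19, 10, 32, 17] -> [-23, 24, -19] -> [-23, -19, 24] -> [23, 19, -24]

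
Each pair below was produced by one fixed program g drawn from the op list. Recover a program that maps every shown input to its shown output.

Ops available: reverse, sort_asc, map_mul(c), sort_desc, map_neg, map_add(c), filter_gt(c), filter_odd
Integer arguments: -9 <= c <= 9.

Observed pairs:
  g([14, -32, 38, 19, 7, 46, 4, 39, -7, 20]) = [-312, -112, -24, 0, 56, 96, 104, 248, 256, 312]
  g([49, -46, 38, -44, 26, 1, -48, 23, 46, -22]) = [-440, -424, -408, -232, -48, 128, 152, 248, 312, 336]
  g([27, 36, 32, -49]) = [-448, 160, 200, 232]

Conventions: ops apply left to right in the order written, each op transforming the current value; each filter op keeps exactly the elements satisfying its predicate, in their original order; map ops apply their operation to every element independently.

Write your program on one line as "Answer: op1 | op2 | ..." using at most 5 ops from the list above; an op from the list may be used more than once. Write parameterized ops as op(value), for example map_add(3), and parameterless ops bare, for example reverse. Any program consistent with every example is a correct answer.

reverse | map_add(-7) | map_mul(-8) | sort_desc | map_neg

Check, running the answer program on each example:
  [14, -32, 38, 19, 7, 46, 4, 39, -7, 20] -> [20, -7, 39, 4, 46, 7, 19, 38, -32, 14] -> [13, -14, 32, -3, 39, 0, 12, 31, -39, 7] -> [-104, 112, -256, 24, -312, 0, -96, -248, 312, -56] -> [312, 112, 24, 0, -56, -96, -104, -248, -256, -312] -> [-312, -112, -24, 0, 56, 96, 104, 248, 256, 312]
  [49, -46, 38, -44, 26, 1, -48, 23, 46, -22] -> [-22, 46, 23, -48, 1, 26, -44, 38, -46, 49] -> [-29, 39, 16, -55, -6, 19, -51, 31, -53, 42] -> [232, -312, -128, 440, 48, -152, 408, -248, 424, -336] -> [440, 424, 408, 232, 48, -128, -152, -248, -312, -336] -> [-440, -424, -408, -232, -48, 128, 152, 248, 312, 336]
  [27, 36, 32, -49] -> [-49, 32, 36, 27] -> [-56, 25, 29, 20] -> [448, -200, -232, -160] -> [448, -160, -200, -232] -> [-448, 160, 200, 232]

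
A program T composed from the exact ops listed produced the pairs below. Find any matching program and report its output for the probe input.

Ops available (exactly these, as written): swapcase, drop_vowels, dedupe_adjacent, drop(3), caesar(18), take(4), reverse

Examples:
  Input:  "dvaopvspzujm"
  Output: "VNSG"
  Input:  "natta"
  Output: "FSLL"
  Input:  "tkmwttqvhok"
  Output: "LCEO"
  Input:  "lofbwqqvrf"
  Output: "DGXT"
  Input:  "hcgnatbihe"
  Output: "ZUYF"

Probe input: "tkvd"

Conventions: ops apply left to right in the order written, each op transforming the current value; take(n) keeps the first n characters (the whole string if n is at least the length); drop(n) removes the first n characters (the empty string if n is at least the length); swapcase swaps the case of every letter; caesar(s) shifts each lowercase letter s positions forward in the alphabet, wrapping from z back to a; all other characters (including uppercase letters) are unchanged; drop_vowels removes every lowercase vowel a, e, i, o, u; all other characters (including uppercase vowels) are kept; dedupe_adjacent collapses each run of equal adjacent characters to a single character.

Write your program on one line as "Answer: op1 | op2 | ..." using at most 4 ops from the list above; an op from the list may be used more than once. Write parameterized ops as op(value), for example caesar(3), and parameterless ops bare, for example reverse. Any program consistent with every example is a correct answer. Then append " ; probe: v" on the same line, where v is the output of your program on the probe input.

take(4) | caesar(18) | swapcase ; probe: "LCNV"

Check, running the answer program on each example:
  "dvaopvspzujm" -> "dvao" -> "vnsg" -> "VNSG"
  "natta" -> "natt" -> "fsll" -> "FSLL"
  "tkmwttqvhok" -> "tkmw" -> "lceo" -> "LCEO"
  "lofbwqqvrf" -> "lofb" -> "dgxt" -> "DGXT"
  "hcgnatbihe" -> "hcgn" -> "zuyf" -> "ZUYF"
  probe: "tkvd" -> "tkvd" -> "lcnv" -> "LCNV"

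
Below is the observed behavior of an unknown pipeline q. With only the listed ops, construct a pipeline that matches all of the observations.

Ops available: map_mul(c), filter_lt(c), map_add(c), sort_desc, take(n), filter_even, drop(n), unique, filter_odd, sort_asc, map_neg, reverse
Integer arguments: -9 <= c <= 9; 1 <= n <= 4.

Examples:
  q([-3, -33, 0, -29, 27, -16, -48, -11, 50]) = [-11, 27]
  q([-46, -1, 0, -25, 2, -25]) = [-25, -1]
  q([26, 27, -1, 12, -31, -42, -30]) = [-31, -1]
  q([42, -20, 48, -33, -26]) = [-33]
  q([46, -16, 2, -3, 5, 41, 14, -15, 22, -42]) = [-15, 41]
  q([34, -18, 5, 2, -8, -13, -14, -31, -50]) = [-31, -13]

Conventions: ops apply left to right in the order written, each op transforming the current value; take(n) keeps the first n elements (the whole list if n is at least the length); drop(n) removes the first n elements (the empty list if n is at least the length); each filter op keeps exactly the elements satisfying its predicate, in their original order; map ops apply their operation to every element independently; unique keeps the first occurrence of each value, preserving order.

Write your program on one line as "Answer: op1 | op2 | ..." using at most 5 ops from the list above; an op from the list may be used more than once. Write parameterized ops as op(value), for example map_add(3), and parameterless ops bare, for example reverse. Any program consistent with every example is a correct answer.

filter_odd | reverse | unique | take(2)

Check, running the answer program on each example:
  [-3, -33, 0, -29, 27, -16, -48, -11, 50] -> [-3, -33, -29, 27, -11] -> [-11, 27, -29, -33, -3] -> [-11, 27, -29, -33, -3] -> [-11, 27]
  [-46, -1, 0, -25, 2, -25] -> [-1, -25, -25] -> [-25, -25, -1] -> [-25, -1] -> [-25, -1]
  [26, 27, -1, 12, -31, -42, -30] -> [27, -1, -31] -> [-31, -1, 27] -> [-31, -1, 27] -> [-31, -1]
  [42, -20, 48, -33, -26] -> [-33] -> [-33] -> [-33] -> [-33]
  [46, -16, 2, -3, 5, 41, 14, -15, 22, -42] -> [-3, 5, 41, -15] -> [-15, 41, 5, -3] -> [-15, 41, 5, -3] -> [-15, 41]
  [34, -18, 5, 2, -8, -13, -14, -31, -50] -> [5, -13, -31] -> [-31, -13, 5] -> [-31, -13, 5] -> [-31, -13]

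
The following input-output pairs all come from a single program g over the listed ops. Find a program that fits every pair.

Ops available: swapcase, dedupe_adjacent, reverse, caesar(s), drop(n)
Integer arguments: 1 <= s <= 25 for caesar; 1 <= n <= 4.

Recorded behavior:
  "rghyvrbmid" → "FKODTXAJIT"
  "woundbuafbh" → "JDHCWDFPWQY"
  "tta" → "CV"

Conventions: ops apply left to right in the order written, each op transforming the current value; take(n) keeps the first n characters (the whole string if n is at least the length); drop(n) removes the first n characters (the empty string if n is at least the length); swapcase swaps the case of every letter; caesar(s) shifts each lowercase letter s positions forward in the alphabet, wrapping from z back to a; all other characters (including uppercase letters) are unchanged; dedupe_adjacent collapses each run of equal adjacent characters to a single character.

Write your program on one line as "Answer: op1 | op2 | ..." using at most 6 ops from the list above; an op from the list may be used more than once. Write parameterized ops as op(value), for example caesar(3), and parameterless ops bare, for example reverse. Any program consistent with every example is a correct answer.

reverse | caesar(5) | dedupe_adjacent | caesar(23) | swapcase

Check, running the answer program on each example:
  "rghyvrbmid" -> "dimbrvyhgr" -> "inrgwadmlw" -> "inrgwadmlw" -> "fkodtxajit" -> "FKODTXAJIT"
  "woundbuafbh" -> "hbfaubdnuow" -> "mgkfzgisztb" -> "mgkfzgisztb" -> "jdhcwdfpwqy" -> "JDHCWDFPWQY"
  "tta" -> "att" -> "fyy" -> "fy" -> "cv" -> "CV"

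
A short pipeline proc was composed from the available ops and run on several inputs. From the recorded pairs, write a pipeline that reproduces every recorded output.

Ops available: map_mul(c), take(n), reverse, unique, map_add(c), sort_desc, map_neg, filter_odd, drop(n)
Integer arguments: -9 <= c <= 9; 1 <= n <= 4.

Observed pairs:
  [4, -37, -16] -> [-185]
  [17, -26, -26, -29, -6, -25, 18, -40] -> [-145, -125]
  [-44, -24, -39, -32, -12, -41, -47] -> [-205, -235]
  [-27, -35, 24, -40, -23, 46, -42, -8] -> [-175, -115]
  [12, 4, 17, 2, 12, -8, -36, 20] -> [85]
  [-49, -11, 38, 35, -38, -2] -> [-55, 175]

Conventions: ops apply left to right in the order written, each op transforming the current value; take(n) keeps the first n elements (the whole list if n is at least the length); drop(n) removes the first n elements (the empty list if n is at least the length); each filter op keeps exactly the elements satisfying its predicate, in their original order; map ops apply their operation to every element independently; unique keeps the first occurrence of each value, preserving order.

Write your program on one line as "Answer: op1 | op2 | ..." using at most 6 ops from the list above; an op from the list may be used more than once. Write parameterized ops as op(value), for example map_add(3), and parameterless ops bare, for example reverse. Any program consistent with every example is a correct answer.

filter_odd | reverse | take(2) | map_mul(5) | reverse

Check, running the answer program on each example:
  [4, -37, -16] -> [-37] -> [-37] -> [-37] -> [-185] -> [-185]
  [17, -26, -26, -29, -6, -25, 18, -40] -> [17, -29, -25] -> [-25, -29, 17] -> [-25, -29] -> [-125, -145] -> [-145, -125]
  [-44, -24, -39, -32, -12, -41, -47] -> [-39, -41, -47] -> [-47, -41, -39] -> [-47, -41] -> [-235, -205] -> [-205, -235]
  [-27, -35, 24, -40, -23, 46, -42, -8] -> [-27, -35, -23] -> [-23, -35, -27] -> [-23, -35] -> [-115, -175] -> [-175, -115]
  [12, 4, 17, 2, 12, -8, -36, 20] -> [17] -> [17] -> [17] -> [85] -> [85]
  [-49, -11, 38, 35, -38, -2] -> [-49, -11, 35] -> [35, -11, -49] -> [35, -11] -> [175, -55] -> [-55, 175]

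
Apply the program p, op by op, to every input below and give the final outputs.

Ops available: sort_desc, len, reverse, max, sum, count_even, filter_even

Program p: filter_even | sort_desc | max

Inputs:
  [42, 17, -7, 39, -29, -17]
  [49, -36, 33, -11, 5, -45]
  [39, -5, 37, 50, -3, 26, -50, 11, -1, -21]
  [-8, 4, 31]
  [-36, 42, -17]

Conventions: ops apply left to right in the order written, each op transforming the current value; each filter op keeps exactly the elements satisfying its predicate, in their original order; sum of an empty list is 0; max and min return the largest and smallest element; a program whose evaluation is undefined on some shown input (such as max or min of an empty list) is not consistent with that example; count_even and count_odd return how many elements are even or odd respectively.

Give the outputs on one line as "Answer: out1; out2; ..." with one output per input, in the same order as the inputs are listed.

Execution, op by op:
  [42, 17, -7, 39, -29, -17] -> [42] -> [42] -> 42
  [49, -36, 33, -11, 5, -45] -> [-36] -> [-36] -> -36
  [39, -5, 37, 50, -3, 26, -50, 11, -1, -21] -> [50, 26, -50] -> [50, 26, -50] -> 50
  [-8, 4, 31] -> [-8, 4] -> [4, -8] -> 4
  [-36, 42, -17] -> [-36, 42] -> [42, -36] -> 42

42; -36; 50; 4; 42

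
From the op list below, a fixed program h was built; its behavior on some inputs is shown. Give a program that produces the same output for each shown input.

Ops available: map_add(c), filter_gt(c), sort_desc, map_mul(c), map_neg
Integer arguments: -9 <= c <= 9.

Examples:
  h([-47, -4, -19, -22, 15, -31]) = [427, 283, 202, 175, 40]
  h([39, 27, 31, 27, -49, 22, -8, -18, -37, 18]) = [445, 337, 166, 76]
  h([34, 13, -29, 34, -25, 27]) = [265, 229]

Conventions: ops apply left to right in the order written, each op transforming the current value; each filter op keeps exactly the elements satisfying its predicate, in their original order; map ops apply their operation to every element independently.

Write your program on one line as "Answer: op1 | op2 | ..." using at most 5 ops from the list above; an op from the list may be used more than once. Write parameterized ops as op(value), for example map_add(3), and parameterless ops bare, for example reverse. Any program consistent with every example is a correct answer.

map_mul(-9) | map_add(4) | sort_desc | filter_gt(2)

Check, running the answer program on each example:
  [-47, -4, -19, -22, 15, -31] -> [423, 36, 171, 198, -135, 279] -> [427, 40, 175, 202, -131, 283] -> [427, 283, 202, 175, 40, -131] -> [427, 283, 202, 175, 40]
  [39, 27, 31, 27, -49, 22, -8, -18, -37, 18] -> [-351, -243, -279, -243, 441, -198, 72, 162, 333, -162] -> [-347, -239, -275, -239, 445, -194, 76, 166, 337, -158] -> [445, 337, 166, 76, -158, -194, -239, -239, -275, -347] -> [445, 337, 166, 76]
  [34, 13, -29, 34, -25, 27] -> [-306, -117, 261, -306, 225, -243] -> [-302, -113, 265, -302, 229, -239] -> [265, 229, -113, -239, -302, -302] -> [265, 229]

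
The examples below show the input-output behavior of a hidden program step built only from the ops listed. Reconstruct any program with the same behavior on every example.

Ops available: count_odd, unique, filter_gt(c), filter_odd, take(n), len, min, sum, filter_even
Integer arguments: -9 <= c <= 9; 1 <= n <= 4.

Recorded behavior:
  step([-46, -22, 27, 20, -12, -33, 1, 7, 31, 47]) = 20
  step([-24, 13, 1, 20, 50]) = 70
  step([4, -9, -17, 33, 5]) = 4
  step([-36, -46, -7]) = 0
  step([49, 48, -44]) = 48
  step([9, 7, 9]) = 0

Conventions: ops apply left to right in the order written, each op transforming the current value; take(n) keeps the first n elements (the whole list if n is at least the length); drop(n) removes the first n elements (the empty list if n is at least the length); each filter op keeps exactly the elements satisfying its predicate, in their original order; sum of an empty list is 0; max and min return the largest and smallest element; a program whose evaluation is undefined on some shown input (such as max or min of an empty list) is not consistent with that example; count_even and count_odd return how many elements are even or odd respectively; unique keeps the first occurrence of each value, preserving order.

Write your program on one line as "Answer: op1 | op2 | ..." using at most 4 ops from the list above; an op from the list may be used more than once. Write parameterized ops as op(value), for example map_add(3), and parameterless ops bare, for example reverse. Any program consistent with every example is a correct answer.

filter_even | filter_gt(-3) | sum

Check, running the answer program on each example:
  [-46, -22, 27, 20, -12, -33, 1, 7, 31, 47] -> [-46, -22, 20, -12] -> [20] -> 20
  [-24, 13, 1, 20, 50] -> [-24, 20, 50] -> [20, 50] -> 70
  [4, -9, -17, 33, 5] -> [4] -> [4] -> 4
  [-36, -46, -7] -> [-36, -46] -> [] -> 0
  [49, 48, -44] -> [48, -44] -> [48] -> 48
  [9, 7, 9] -> [] -> [] -> 0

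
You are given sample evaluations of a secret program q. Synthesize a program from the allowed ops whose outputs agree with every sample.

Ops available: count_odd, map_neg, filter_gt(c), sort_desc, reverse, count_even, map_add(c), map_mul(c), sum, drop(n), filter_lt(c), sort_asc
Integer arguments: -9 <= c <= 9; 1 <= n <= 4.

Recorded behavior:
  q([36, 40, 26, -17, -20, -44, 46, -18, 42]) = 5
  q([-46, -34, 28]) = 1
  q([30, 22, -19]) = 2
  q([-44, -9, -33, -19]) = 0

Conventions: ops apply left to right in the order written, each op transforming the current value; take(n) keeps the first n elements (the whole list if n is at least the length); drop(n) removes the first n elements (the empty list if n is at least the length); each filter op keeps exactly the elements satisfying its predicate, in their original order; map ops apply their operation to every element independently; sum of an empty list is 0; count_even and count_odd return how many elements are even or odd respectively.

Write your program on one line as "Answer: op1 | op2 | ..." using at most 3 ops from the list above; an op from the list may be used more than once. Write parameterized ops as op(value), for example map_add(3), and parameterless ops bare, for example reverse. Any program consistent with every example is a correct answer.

filter_gt(-5) | count_even

Check, running the answer program on each example:
  [36, 40, 26, -17, -20, -44, 46, -18, 42] -> [36, 40, 26, 46, 42] -> 5
  [-46, -34, 28] -> [28] -> 1
  [30, 22, -19] -> [30, 22] -> 2
  [-44, -9, -33, -19] -> [] -> 0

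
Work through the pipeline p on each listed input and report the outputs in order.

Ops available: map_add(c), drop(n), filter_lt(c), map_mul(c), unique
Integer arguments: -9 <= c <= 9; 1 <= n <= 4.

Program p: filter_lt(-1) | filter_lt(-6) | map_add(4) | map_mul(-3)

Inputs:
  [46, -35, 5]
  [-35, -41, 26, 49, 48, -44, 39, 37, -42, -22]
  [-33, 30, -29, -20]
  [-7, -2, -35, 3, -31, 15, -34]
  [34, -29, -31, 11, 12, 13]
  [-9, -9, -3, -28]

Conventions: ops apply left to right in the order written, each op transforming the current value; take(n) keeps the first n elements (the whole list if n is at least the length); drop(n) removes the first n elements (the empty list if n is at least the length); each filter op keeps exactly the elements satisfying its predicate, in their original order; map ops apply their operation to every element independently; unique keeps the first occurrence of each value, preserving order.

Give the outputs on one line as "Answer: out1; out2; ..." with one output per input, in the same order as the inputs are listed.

[93]; [93, 111, 120, 114, 54]; [87, 75, 48]; [9, 93, 81, 90]; [75, 81]; [15, 15, 72]

Execution, op by op:
  [46, -35, 5] -> [-35] -> [-35] -> [-31] -> [93]
  [-35, -41, 26, 49, 48, -44, 39, 37, -42, -22] -> [-35, -41, -44, -42, -22] -> [-35, -41, -44, -42, -22] -> [-31, -37, -40, -38, -18] -> [93, 111, 120, 114, 54]
  [-33, 30, -29, -20] -> [-33, -29, -20] -> [-33, -29, -20] -> [-29, -25, -16] -> [87, 75, 48]
  [-7, -2, -35, 3, -31, 15, -34] -> [-7, -2, -35, -31, -34] -> [-7, -35, -31, -34] -> [-3, -31, -27, -30] -> [9, 93, 81, 90]
  [34, -29, -31, 11, 12, 13] -> [-29, -31] -> [-29, -31] -> [-25, -27] -> [75, 81]
  [-9, -9, -3, -28] -> [-9, -9, -3, -28] -> [-9, -9, -28] -> [-5, -5, -24] -> [15, 15, 72]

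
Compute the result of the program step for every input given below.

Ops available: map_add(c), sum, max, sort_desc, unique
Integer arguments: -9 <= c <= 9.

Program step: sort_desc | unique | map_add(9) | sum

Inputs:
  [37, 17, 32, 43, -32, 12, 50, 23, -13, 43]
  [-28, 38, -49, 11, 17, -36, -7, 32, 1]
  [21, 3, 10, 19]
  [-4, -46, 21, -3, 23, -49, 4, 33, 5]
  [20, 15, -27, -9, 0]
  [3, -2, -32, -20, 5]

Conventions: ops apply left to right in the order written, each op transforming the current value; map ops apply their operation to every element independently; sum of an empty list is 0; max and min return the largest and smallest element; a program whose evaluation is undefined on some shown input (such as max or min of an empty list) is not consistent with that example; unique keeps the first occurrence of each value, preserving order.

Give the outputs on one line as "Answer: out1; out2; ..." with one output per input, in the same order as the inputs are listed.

Execution, op by op:
  [37, 17, 32, 43, -32, 12, 50, 23, -13, 43] -> [50, 43, 43, 37, 32, 23, 17, 12, -13, -32] -> [50, 43, 37, 32, 23, 17, 12, -13, -32] -> [59, 52, 46, 41, 32, 26, 21, -4, -23] -> 250
  [-28, 38, -49, 11, 17, -36, -7, 32, 1] -> [38, 32, 17, 11, 1, -7, -28, -36, -49] -> [38, 32, 17, 11, 1, -7, -28, -36, -49] -> [47, 41, 26, 20, 10, 2, -19, -27, -40] -> 60
  [21, 3, 10, 19] -> [21, 19, 10, 3] -> [21, 19, 10, 3] -> [30, 28, 19, 12] -> 89
  [-4, -46, 21, -3, 23, -49, 4, 33, 5] -> [33, 23, 21, 5, 4, -3, -4, -46, -49] -> [33, 23, 21, 5, 4, -3, -4, -46, -49] -> [42, 32, 30, 14, 13, 6, 5, -37, -40] -> 65
  [20, 15, -27, -9, 0] -> [20, 15, 0, -9, -27] -> [20, 15, 0, -9, -27] -> [29, 24, 9, 0, -18] -> 44
  [3, -2, -32, -20, 5] -> [5, 3, -2, -20, -32] -> [5, 3, -2, -20, -32] -> [14, 12, 7, -11, -23] -> -1

250; 60; 89; 65; 44; -1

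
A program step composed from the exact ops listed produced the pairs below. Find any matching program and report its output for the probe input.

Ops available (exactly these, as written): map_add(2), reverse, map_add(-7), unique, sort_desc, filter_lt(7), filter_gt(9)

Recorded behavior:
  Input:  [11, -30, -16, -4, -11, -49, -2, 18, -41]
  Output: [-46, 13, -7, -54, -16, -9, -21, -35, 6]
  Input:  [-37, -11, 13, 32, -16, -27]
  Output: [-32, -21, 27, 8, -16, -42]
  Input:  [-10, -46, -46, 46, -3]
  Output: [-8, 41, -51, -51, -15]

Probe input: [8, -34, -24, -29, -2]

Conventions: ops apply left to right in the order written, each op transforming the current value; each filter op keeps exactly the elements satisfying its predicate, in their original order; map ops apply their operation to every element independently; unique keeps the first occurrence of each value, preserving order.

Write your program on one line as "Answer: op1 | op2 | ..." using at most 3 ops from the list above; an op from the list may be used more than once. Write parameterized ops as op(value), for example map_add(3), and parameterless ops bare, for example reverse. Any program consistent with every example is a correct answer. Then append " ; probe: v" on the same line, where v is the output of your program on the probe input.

reverse | map_add(-7) | map_add(2) ; probe: [-7, -34, -29, -39, 3]

Check, running the answer program on each example:
  [11, -30, -16, -4, -11, -49, -2, 18, -41] -> [-41, 18, -2, -49, -11, -4, -16, -30, 11] -> [-48, 11, -9, -56, -18, -11, -23, -37, 4] -> [-46, 13, -7, -54, -16, -9, -21, -35, 6]
  [-37, -11, 13, 32, -16, -27] -> [-27, -16, 32, 13, -11, -37] -> [-34, -23, 25, 6, -18, -44] -> [-32, -21, 27, 8, -16, -42]
  [-10, -46, -46, 46, -3] -> [-3, 46, -46, -46, -10] -> [-10, 39, -53, -53, -17] -> [-8, 41, -51, -51, -15]
  probe: [8, -34, -24, -29, -2] -> [-2, -29, -24, -34, 8] -> [-9, -36, -31, -41, 1] -> [-7, -34, -29, -39, 3]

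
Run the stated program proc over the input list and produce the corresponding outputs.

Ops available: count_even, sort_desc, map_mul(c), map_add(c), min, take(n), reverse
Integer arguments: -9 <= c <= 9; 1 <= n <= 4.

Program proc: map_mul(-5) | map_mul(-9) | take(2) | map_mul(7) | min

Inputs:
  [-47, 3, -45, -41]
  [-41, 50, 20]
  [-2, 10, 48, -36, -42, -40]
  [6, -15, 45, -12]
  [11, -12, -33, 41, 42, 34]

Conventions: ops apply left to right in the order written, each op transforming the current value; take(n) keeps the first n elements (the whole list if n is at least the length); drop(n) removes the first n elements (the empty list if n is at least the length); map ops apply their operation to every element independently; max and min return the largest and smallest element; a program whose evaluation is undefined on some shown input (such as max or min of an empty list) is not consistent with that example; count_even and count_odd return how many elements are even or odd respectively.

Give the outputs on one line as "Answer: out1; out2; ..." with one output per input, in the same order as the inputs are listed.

-14805; -12915; -630; -4725; -3780

Execution, op by op:
  [-47, 3, -45, -41] -> [235, -15, 225, 205] -> [-2115, 135, -2025, -1845] -> [-2115, 135] -> [-14805, 945] -> -14805
  [-41, 50, 20] -> [205, -250, -100] -> [-1845, 2250, 900] -> [-1845, 2250] -> [-12915, 15750] -> -12915
  [-2, 10, 48, -36, -42, -40] -> [10, -50, -240, 180, 210, 200] -> [-90, 450, 2160, -1620, -1890, -1800] -> [-90, 450] -> [-630, 3150] -> -630
  [6, -15, 45, -12] -> [-30, 75, -225, 60] -> [270, -675, 2025, -540] -> [270, -675] -> [1890, -4725] -> -4725
  [11, -12, -33, 41, 42, 34] -> [-55, 60, 165, -205, -210, -170] -> [495, -540, -1485, 1845, 1890, 1530] -> [495, -540] -> [3465, -3780] -> -3780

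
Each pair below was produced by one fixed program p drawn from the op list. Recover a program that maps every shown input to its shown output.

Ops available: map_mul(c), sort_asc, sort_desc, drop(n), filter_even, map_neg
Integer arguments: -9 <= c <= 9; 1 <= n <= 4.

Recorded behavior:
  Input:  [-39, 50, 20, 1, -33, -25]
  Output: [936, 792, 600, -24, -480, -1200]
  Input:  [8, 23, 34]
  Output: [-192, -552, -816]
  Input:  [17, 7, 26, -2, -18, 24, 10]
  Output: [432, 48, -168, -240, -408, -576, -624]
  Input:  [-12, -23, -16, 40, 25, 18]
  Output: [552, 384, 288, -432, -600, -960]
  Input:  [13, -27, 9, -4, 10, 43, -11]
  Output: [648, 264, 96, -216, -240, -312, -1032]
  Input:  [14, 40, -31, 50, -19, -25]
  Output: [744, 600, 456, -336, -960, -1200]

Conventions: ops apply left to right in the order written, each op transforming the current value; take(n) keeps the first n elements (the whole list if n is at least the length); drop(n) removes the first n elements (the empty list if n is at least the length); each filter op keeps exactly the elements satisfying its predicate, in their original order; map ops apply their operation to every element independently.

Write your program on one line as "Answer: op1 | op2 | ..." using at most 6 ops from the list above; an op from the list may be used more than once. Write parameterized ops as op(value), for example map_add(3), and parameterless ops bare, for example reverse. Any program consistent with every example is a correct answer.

sort_desc | map_mul(-8) | map_neg | sort_asc | map_mul(-3)

Check, running the answer program on each example:
  [-39, 50, 20, 1, -33, -25] -> [50, 20, 1, -25, -33, -39] -> [-400, -160, -8, 200, 264, 312] -> [400, 160, 8, -200, -264, -312] -> [-312, -264, -200, 8, 160, 400] -> [936, 792, 600, -24, -480, -1200]
  [8, 23, 34] -> [34, 23, 8] -> [-272, -184, -64] -> [272, 184, 64] -> [64, 184, 272] -> [-192, -552, -816]
  [17, 7, 26, -2, -18, 24, 10] -> [26, 24, 17, 10, 7, -2, -18] -> [-208, -192, -136, -80, -56, 16, 144] -> [208, 192, 136, 80, 56, -16, -144] -> [-144, -16, 56, 80, 136, 192, 208] -> [432, 48, -168, -240, -408, -576, -624]
  [-12, -23, -16, 40, 25, 18] -> [40, 25, 18, -12, -16, -23] -> [-320, -200, -144, 96, 128, 184] -> [320, 200, 144, -96, -128, -184] -> [-184, -128, -96, 144, 200, 320] -> [552, 384, 288, -432, -600, -960]
  [13, -27, 9, -4, 10, 43, -11] -> [43, 13, 10, 9, -4, -11, -27] -> [-344, -104, -80, -72, 32, 88, 216] -> [344, 104, 80, 72, -32, -88, -216] -> [-216, -88, -32, 72, 80, 104, 344] -> [648, 264, 96, -216, -240, -312, -1032]
  [14, 40, -31, 50, -19, -25] -> [50, 40, 14, -19, -25, -31] -> [-400, -320, -112, 152, 200, 248] -> [400, 320, 112, -152, -200, -248] -> [-248, -200, -152, 112, 320, 400] -> [744, 600, 456, -336, -960, -1200]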